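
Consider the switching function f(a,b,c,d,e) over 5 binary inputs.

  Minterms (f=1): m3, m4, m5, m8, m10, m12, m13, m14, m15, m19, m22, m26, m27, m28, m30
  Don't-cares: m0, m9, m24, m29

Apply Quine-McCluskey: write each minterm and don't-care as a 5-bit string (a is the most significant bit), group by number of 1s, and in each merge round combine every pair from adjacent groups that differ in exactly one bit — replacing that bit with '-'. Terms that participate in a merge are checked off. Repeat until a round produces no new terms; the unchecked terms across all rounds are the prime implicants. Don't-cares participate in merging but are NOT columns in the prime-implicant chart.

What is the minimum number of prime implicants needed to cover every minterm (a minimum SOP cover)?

[col 0] 00000*, 00011*, 00100*, 00101*, 01000*, 01001*, 01010*, 01100*, 01101*, 01110*, 01111*, 10011*, 10110*, 11000*, 11010*, 11011*, 11100*, 11101*, 11110*
[col 1] -0011, -1000*, -1010*, -1100*, -1101*, -1110*, 0-000*, 0-100*, 0-101*, 00-00*, 0010-*, 01-00*, 01-01*, 01-10*, 010-0*, 0100-*, 011-0*, 011-1*, 0110-*, 0111-*, 1-011, 1-110, 11-00*, 11-10*, 110-0*, 1101-, 111-0*, 1110-*
[col 2] -1-00*, -1-10*, -10-0*, -11-0*, -110-, 0--00, 0-10-, 01--0*, 01-0-, 011--, 11--0*
[col 3] -1--0
Prime implicants: -0011, -1--0, -110-, 0--00, 0-10-, 01-0-, 011--, 1-011, 1-110, 1101-
PI chart (minterm → PIs covering it):
  3 | -0011  (sole → essential)
  4 | 0--00,0-10-
  5 | 0-10-  (sole → essential)
  8 | -1--0,0--00,01-0-
  10 | -1--0  (sole → essential)
  12 | -1--0,-110-,0--00,0-10-,01-0-,011--
  13 | -110-,0-10-,01-0-,011--
  14 | -1--0,011--
  15 | 011--  (sole → essential)
  19 | -0011,1-011
  22 | 1-110  (sole → essential)
  26 | -1--0,1101-
  27 | 1-011,1101-
  28 | -1--0,-110-
  30 | -1--0,1-110
Essential prime implicants: -0011, -1--0, 0-10-, 011--, 1-110
Petrick residual → 1-011
Minimum SOP uses 6 PIs: b'c'de + be' + a'cd' + a'bc + ac'de + acde'

6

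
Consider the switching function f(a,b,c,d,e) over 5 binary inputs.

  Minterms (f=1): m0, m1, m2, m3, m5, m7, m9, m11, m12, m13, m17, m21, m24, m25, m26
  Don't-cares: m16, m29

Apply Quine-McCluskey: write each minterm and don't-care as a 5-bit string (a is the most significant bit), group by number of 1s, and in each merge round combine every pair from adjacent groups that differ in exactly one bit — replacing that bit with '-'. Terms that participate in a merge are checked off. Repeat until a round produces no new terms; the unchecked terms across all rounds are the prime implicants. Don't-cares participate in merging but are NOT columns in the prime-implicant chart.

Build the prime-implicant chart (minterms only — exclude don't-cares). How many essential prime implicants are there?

Round 0: 00000✓ 00001✓ 00010✓ 00011✓ 00101✓ 00111✓ 01001✓ 01011✓ 01100✓ 01101✓ 10000✓ 10001✓ 10101✓ 11000✓ 11001✓ 11010✓ 11101✓
Round 1: -0000✓ -0001✓ -0101✓ -1001✓ -1101✓ 0-001✓ 0-011✓ 0-101✓ 00-01✓ 00-11✓ 000-0✓ 000-1✓ 0000-✓ 0001-✓ 001-1✓ 01-01✓ 010-1✓ 0110- 1-000✓ 1-001✓ 1-101✓ 10-01✓ 1000-✓ 11-01✓ 110-0 1100-✓
Round 2: --001✓ --101✓ -0-01✓ -000- -1-01✓ 0--01✓ 0-0-1 00--1 000-- 1--01✓ 1-00-
Round 3: ---01
PIs = {---01, -000-, 0-0-1, 00--1, 000--, 0110-, 1-00-, 110-0}
Coverage chart:
  m0: -000-,000--
  m1: ---01,-000-,0-0-1,00--1,000--
  m2: 000-- ←essential
  m3: 0-0-1,00--1,000--
  m5: ---01,00--1
  m7: 00--1 ←essential
  m9: ---01,0-0-1
  m11: 0-0-1 ←essential
  m12: 0110- ←essential
  m13: ---01,0110-
  m17: ---01,-000-,1-00-
  m21: ---01 ←essential
  m24: 1-00-,110-0
  m25: ---01,1-00-
  m26: 110-0 ←essential
Essential: ---01, 0-0-1, 00--1, 000--, 0110-, 110-0

6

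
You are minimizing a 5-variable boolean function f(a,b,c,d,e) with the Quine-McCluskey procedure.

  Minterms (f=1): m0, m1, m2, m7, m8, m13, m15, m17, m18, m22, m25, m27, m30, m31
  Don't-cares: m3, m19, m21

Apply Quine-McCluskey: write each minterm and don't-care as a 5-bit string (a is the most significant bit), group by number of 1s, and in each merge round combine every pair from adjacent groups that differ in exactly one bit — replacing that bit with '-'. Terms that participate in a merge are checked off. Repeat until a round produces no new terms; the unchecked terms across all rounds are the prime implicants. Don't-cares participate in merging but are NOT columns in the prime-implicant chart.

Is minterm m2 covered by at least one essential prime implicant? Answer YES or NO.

size-2^0 implicants → 00000(✓)  00001(✓)  00010(✓)  00011(✓)  00111(✓)  01000(✓)  01101(✓)  01111(✓)  10001(✓)  10010(✓)  10011(✓)  10101(✓)  10110(✓)  11001(✓)  11011(✓)  11110(✓)  11111(✓)
size-2^1 implicants → -0001(✓)  -0010(✓)  -0011(✓)  -1111  0-000  0-111  00-11  000-0(✓)  000-1(✓)  0000-(✓)  0001-(✓)  011-1  1-001(✓)  1-011(✓)  1-110  10-01  10-10  100-1(✓)  1001-(✓)  11-11  110-1(✓)  1111-
size-2^2 implicants → -00-1  -001-  000--  1-0-1
Unchecked terms (primes): -00-1, -001-, -1111, 0-000, 0-111, 00-11, 000--, 011-1, 1-0-1, 1-110, 10-01, 10-10, 11-11, 1111-
Minterm coverage:
  m0 ⊆ 0-000,000--
  m1 ⊆ -00-1,000--
  m2 ⊆ -001-,000--
  m7 ⊆ 0-111,00-11
  m8 ⊆ 0-000 [E]
  m13 ⊆ 011-1 [E]
  m15 ⊆ -1111,0-111,011-1
  m17 ⊆ -00-1,1-0-1,10-01
  m18 ⊆ -001-,10-10
  m22 ⊆ 1-110,10-10
  m25 ⊆ 1-0-1 [E]
  m27 ⊆ 1-0-1,11-11
  m30 ⊆ 1-110,1111-
  m31 ⊆ -1111,11-11,1111-
E = {0-000, 011-1, 1-0-1}

NO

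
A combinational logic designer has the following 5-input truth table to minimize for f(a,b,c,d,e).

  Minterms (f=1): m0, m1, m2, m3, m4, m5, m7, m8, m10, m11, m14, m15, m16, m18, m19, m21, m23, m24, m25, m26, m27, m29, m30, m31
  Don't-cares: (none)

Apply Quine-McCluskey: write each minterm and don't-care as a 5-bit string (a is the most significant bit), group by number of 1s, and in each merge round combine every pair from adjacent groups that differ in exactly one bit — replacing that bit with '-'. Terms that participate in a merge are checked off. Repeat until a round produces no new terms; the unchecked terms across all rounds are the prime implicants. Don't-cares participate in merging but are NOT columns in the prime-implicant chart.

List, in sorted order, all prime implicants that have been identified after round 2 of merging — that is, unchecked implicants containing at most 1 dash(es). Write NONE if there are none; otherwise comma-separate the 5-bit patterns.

NONE

Round 0: 00000✓ 00001✓ 00010✓ 00011✓ 00100✓ 00101✓ 00111✓ 01000✓ 01010✓ 01011✓ 01110✓ 01111✓ 10000✓ 10010✓ 10011✓ 10101✓ 10111✓ 11000✓ 11001✓ 11010✓ 11011✓ 11101✓ 11110✓ 11111✓
Round 1: -0000✓ -0010✓ -0011✓ -0101✓ -0111✓ -1000✓ -1010✓ -1011✓ -1110✓ -1111✓ 0-000✓ 0-010✓ 0-011✓ 0-111✓ 00-00✓ 00-01✓ 00-11✓ 000-0✓ 000-1✓ 0000-✓ 0001-✓ 001-1✓ 0010-✓ 01-10✓ 01-11✓ 010-0✓ 0101-✓ 0111-✓ 1-000✓ 1-010✓ 1-011✓ 1-101✓ 1-111✓ 10-11✓ 100-0✓ 1001-✓ 101-1✓ 11-01✓ 11-10✓ 11-11✓ 110-0✓ 110-1✓ 1100-✓ 1101-✓ 111-1✓ 1111-✓
Round 2: --000✓ --010✓ --011✓ --111✓ -0-11✓ -00-0✓ -001-✓ -01-1 -1-10✓ -1-11✓ -10-0✓ -101-✓ -111-✓ 0--11✓ 0-0-0✓ 0-01-✓ 00--1 00-0- 000-- 01-1-✓ 1--11✓ 1-0-0✓ 1-01-✓ 1-1-1 11--1 11-1-✓ 110--
Round 3: ---11 --0-0 --01- -1-1-
PIs = {---11, --0-0, --01-, -01-1, -1-1-, 00--1, 00-0-, 000--, 1-1-1, 11--1, 110--}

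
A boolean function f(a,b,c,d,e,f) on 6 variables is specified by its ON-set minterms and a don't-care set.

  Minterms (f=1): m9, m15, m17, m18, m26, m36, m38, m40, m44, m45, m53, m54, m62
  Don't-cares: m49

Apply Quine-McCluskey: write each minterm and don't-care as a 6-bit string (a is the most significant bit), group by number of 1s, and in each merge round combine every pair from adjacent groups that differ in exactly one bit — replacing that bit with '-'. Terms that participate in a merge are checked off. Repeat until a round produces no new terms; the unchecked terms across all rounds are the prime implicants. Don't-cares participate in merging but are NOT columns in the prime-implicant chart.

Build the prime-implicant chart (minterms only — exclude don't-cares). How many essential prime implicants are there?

8

size-2^0 implicants → 001001  001111  010001(✓)  010010(✓)  011010(✓)  100100(✓)  100110(✓)  101000(✓)  101100(✓)  101101(✓)  110001(✓)  110101(✓)  110110(✓)  111110(✓)
size-2^1 implicants → -10001  01-010  1-0110  10-100  1001-0  101-00  10110-  11-110  110-01
Unchecked terms (primes): -10001, 001001, 001111, 01-010, 1-0110, 10-100, 1001-0, 101-00, 10110-, 11-110, 110-01
Minterm coverage:
  m9 ⊆ 001001 [E]
  m15 ⊆ 001111 [E]
  m17 ⊆ -10001 [E]
  m18 ⊆ 01-010 [E]
  m26 ⊆ 01-010 [E]
  m36 ⊆ 10-100,1001-0
  m38 ⊆ 1-0110,1001-0
  m40 ⊆ 101-00 [E]
  m44 ⊆ 10-100,101-00,10110-
  m45 ⊆ 10110- [E]
  m53 ⊆ 110-01 [E]
  m54 ⊆ 1-0110,11-110
  m62 ⊆ 11-110 [E]
E = {-10001, 001001, 001111, 01-010, 101-00, 10110-, 11-110, 110-01}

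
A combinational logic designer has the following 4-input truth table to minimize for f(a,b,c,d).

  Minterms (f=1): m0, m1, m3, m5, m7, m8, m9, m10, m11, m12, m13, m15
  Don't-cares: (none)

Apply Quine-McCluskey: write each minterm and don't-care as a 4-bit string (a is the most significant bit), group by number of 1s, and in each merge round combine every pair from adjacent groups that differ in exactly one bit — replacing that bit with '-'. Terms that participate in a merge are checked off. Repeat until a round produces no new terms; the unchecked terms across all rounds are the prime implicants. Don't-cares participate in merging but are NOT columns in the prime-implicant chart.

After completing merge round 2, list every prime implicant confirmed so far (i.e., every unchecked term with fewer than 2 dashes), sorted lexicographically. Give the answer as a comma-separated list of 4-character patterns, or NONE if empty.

Round 0: 0000✓ 0001✓ 0011✓ 0101✓ 0111✓ 1000✓ 1001✓ 1010✓ 1011✓ 1100✓ 1101✓ 1111✓
Round 1: -000✓ -001✓ -011✓ -101✓ -111✓ 0-01✓ 0-11✓ 00-1✓ 000-✓ 01-1✓ 1-00✓ 1-01✓ 1-11✓ 10-0✓ 10-1✓ 100-✓ 101-✓ 11-1✓ 110-✓
Round 2: --01✓ --11✓ -0-1✓ -00- -1-1✓ 0--1✓ 1--1✓ 1-0- 10--
Round 3: ---1
PIs = {---1, -00-, 1-0-, 10--}

NONE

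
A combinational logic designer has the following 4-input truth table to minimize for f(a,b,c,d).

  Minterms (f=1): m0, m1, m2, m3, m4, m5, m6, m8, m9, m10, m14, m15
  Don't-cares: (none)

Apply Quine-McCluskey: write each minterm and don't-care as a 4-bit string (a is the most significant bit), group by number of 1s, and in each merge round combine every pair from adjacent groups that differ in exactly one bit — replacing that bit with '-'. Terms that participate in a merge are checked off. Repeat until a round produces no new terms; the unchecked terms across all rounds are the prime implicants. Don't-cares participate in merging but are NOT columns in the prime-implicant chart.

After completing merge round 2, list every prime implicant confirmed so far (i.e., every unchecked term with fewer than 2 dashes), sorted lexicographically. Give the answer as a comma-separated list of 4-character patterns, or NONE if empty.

[col 0] 0000*, 0001*, 0010*, 0011*, 0100*, 0101*, 0110*, 1000*, 1001*, 1010*, 1110*, 1111*
[col 1] -000*, -001*, -010*, -110*, 0-00*, 0-01*, 0-10*, 00-0*, 00-1*, 000-*, 001-*, 01-0*, 010-*, 1-10*, 10-0*, 100-*, 111-
[col 2] --10, -0-0, -00-, 0--0, 0-0-, 00--
Prime implicants: --10, -0-0, -00-, 0--0, 0-0-, 00--, 111-

111-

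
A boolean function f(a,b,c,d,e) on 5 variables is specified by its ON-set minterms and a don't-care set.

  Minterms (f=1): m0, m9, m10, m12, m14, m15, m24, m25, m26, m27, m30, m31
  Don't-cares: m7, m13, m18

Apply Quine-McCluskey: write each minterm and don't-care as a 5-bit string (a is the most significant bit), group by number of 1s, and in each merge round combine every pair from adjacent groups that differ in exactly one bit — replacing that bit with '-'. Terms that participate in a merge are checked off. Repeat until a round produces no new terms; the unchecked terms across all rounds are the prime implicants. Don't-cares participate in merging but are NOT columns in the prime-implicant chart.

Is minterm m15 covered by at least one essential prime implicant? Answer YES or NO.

size-2^0 implicants → 00000  00111(✓)  01001(✓)  01010(✓)  01100(✓)  01101(✓)  01110(✓)  01111(✓)  10010(✓)  11000(✓)  11001(✓)  11010(✓)  11011(✓)  11110(✓)  11111(✓)
size-2^1 implicants → -1001  -1010(✓)  -1110(✓)  -1111(✓)  0-111  01-01  01-10(✓)  011-0(✓)  011-1(✓)  0110-(✓)  0111-(✓)  1-010  11-10(✓)  11-11(✓)  110-0(✓)  110-1(✓)  1100-(✓)  1101-(✓)  1111-(✓)
size-2^2 implicants → -1-10  -111-  011--  11-1-  110--
Unchecked terms (primes): -1-10, -1001, -111-, 0-111, 00000, 01-01, 011--, 1-010, 11-1-, 110--
Minterm coverage:
  m0 ⊆ 00000 [E]
  m9 ⊆ -1001,01-01
  m10 ⊆ -1-10 [E]
  m12 ⊆ 011-- [E]
  m14 ⊆ -1-10,-111-,011--
  m15 ⊆ -111-,0-111,011--
  m24 ⊆ 110-- [E]
  m25 ⊆ -1001,110--
  m26 ⊆ -1-10,1-010,11-1-,110--
  m27 ⊆ 11-1-,110--
  m30 ⊆ -1-10,-111-,11-1-
  m31 ⊆ -111-,11-1-
E = {-1-10, 00000, 011--, 110--}

YES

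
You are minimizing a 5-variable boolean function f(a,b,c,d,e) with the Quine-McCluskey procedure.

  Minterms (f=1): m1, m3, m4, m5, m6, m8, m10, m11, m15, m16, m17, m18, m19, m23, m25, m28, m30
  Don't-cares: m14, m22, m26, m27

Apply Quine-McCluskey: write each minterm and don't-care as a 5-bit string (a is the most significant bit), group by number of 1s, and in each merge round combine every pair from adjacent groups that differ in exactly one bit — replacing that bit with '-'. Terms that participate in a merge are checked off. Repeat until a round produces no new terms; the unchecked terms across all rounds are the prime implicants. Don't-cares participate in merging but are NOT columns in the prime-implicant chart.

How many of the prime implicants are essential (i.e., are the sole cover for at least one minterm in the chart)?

6

size-2^0 implicants → 00001(✓)  00011(✓)  00100(✓)  00101(✓)  00110(✓)  01000(✓)  01010(✓)  01011(✓)  01110(✓)  01111(✓)  10000(✓)  10001(✓)  10010(✓)  10011(✓)  10110(✓)  10111(✓)  11001(✓)  11010(✓)  11011(✓)  11100(✓)  11110(✓)
size-2^1 implicants → -0001(✓)  -0011(✓)  -0110(✓)  -1010(✓)  -1011(✓)  -1110(✓)  0-011(✓)  0-110(✓)  00-01  000-1(✓)  001-0  0010-  01-10(✓)  01-11(✓)  010-0  0101-(✓)  0111-(✓)  1-001(✓)  1-010(✓)  1-011(✓)  1-110(✓)  10-10(✓)  10-11(✓)  100-0(✓)  100-1(✓)  1000-(✓)  1001-(✓)  1011-(✓)  11-10(✓)  110-1(✓)  1101-(✓)  111-0
size-2^2 implicants → --011  --110  -00-1  -1-10  -101-  01-1-  1--10  1-0-1  1-01-  10-1-  100--
Unchecked terms (primes): --011, --110, -00-1, -1-10, -101-, 00-01, 001-0, 0010-, 01-1-, 010-0, 1--10, 1-0-1, 1-01-, 10-1-, 100--, 111-0
Minterm coverage:
  m1 ⊆ -00-1,00-01
  m3 ⊆ --011,-00-1
  m4 ⊆ 001-0,0010-
  m5 ⊆ 00-01,0010-
  m6 ⊆ --110,001-0
  m8 ⊆ 010-0 [E]
  m10 ⊆ -1-10,-101-,01-1-,010-0
  m11 ⊆ --011,-101-,01-1-
  m15 ⊆ 01-1- [E]
  m16 ⊆ 100-- [E]
  m17 ⊆ -00-1,1-0-1,100--
  m18 ⊆ 1--10,1-01-,10-1-,100--
  m19 ⊆ --011,-00-1,1-0-1,1-01-,10-1-,100--
  m23 ⊆ 10-1- [E]
  m25 ⊆ 1-0-1 [E]
  m28 ⊆ 111-0 [E]
  m30 ⊆ --110,-1-10,1--10,111-0
E = {01-1-, 010-0, 1-0-1, 10-1-, 100--, 111-0}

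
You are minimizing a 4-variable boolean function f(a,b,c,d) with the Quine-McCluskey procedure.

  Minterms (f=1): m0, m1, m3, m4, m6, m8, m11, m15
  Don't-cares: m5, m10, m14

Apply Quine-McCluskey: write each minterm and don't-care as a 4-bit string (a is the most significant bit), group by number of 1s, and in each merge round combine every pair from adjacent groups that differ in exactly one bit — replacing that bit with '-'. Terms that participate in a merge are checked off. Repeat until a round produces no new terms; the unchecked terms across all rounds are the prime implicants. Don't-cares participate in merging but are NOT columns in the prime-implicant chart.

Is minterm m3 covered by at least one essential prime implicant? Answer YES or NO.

NO

size-2^0 implicants → 0000(✓)  0001(✓)  0011(✓)  0100(✓)  0101(✓)  0110(✓)  1000(✓)  1010(✓)  1011(✓)  1110(✓)  1111(✓)
size-2^1 implicants → -000  -011  -110  0-00(✓)  0-01(✓)  00-1  000-(✓)  01-0  010-(✓)  1-10(✓)  1-11(✓)  10-0  101-(✓)  111-(✓)
size-2^2 implicants → 0-0-  1-1-
Unchecked terms (primes): -000, -011, -110, 0-0-, 00-1, 01-0, 1-1-, 10-0
Minterm coverage:
  m0 ⊆ -000,0-0-
  m1 ⊆ 0-0-,00-1
  m3 ⊆ -011,00-1
  m4 ⊆ 0-0-,01-0
  m6 ⊆ -110,01-0
  m8 ⊆ -000,10-0
  m11 ⊆ -011,1-1-
  m15 ⊆ 1-1- [E]
E = {1-1-}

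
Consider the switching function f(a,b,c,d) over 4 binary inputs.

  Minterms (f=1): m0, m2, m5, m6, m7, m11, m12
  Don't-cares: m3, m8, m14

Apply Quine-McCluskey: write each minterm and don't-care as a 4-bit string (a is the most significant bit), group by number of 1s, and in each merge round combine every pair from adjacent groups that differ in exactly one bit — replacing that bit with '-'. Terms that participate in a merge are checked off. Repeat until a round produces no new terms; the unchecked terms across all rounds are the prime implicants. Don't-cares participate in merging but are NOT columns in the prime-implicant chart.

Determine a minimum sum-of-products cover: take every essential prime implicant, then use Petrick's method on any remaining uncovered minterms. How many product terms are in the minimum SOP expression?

5

[col 0] 0000*, 0010*, 0011*, 0101*, 0110*, 0111*, 1000*, 1011*, 1100*, 1110*
[col 1] -000, -011, -110, 0-10*, 0-11*, 00-0, 001-*, 01-1, 011-*, 1-00, 11-0
[col 2] 0-1-
Prime implicants: -000, -011, -110, 0-1-, 00-0, 01-1, 1-00, 11-0
PI chart (minterm → PIs covering it):
  0 | -000,00-0
  2 | 0-1-,00-0
  5 | 01-1  (sole → essential)
  6 | -110,0-1-
  7 | 0-1-,01-1
  11 | -011  (sole → essential)
  12 | 1-00,11-0
Essential prime implicants: -011, 01-1
Petrick residual → -000, 0-1-, 1-00
Minimum SOP uses 5 PIs: b'c'd' + b'cd + a'c + a'bd + ac'd'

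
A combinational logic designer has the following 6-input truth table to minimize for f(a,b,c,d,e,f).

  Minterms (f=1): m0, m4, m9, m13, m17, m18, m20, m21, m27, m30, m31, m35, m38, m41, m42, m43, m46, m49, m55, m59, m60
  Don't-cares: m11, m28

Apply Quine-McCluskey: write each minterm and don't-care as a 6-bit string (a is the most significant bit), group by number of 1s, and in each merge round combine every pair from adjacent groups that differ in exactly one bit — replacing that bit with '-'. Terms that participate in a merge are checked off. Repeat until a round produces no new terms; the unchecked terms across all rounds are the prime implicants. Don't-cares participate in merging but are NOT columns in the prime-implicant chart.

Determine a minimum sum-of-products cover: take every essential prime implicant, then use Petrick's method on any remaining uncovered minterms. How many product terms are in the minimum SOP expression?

[col 0] 000000*, 000100*, 001001*, 001011*, 001101*, 010001*, 010010, 010100*, 010101*, 011011*, 011100*, 011110*, 011111*, 100011*, 100110*, 101001*, 101010*, 101011*, 101110*, 110001*, 110111, 111011*, 111100*
[col 1] -01001*, -01011*, -10001, -11011*, -11100, 0-0100, 0-1011*, 000-00, 001-01, 0010-1*, 01-100, 010-01, 01010-, 011-11, 0111-0, 01111-, 1-1011*, 10-011, 10-110, 101-10, 1010-1*, 10101-
[col 2] --1011, -010-1
Prime implicants: --1011, -010-1, -10001, -11100, 0-0100, 000-00, 001-01, 01-100, 010-01, 010010, 01010-, 011-11, 0111-0, 01111-, 10-011, 10-110, 101-10, 10101-, 110111
PI chart (minterm → PIs covering it):
  0 | 000-00  (sole → essential)
  4 | 0-0100,000-00
  9 | -010-1,001-01
  13 | 001-01  (sole → essential)
  17 | -10001,010-01
  18 | 010010  (sole → essential)
  20 | 0-0100,01-100,01010-
  21 | 010-01,01010-
  27 | --1011,011-11
  30 | 0111-0,01111-
  31 | 011-11,01111-
  35 | 10-011  (sole → essential)
  38 | 10-110  (sole → essential)
  41 | -010-1  (sole → essential)
  42 | 101-10,10101-
  43 | --1011,-010-1,10-011,10101-
  46 | 10-110,101-10
  49 | -10001  (sole → essential)
  55 | 110111  (sole → essential)
  59 | --1011  (sole → essential)
  60 | -11100  (sole → essential)
Essential prime implicants: --1011, -010-1, -10001, -11100, 000-00, 001-01, 010010, 10-011, 10-110, 110111
Petrick residual → 01010-, 01111-, 101-10
Minimum SOP uses 13 PIs: cd'ef + b'cd'f + bc'd'e'f + bcde'f' + a'b'c'e'f' + a'b'ce'f + a'bc'd'ef' + a'bc'de' + a'bcde + ab'd'ef + ab'def' + ab'cef' + abc'def

13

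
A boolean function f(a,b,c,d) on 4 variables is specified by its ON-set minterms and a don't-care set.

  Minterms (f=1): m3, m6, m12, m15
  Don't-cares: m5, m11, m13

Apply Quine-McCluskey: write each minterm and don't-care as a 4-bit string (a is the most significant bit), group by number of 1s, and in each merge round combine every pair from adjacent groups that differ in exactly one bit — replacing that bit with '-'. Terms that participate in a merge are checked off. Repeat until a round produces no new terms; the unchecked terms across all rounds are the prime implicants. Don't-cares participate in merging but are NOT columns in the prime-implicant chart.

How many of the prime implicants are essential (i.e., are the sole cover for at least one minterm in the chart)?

[col 0] 0011*, 0101*, 0110, 1011*, 1100*, 1101*, 1111*
[col 1] -011, -101, 1-11, 11-1, 110-
Prime implicants: -011, -101, 0110, 1-11, 11-1, 110-
PI chart (minterm → PIs covering it):
  3 | -011  (sole → essential)
  6 | 0110  (sole → essential)
  12 | 110-  (sole → essential)
  15 | 1-11,11-1
Essential prime implicants: -011, 0110, 110-

3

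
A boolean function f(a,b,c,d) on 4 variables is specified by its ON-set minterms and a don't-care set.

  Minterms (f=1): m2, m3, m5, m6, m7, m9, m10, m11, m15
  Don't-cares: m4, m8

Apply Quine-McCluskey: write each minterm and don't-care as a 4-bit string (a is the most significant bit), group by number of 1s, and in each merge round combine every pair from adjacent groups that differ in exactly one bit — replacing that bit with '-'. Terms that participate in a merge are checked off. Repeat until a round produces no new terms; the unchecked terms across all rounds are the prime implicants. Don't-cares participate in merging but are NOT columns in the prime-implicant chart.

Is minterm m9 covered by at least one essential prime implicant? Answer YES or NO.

YES

[col 0] 0010*, 0011*, 0100*, 0101*, 0110*, 0111*, 1000*, 1001*, 1010*, 1011*, 1111*
[col 1] -010*, -011*, -111*, 0-10*, 0-11*, 001-*, 01-0*, 01-1*, 010-*, 011-*, 1-11*, 10-0*, 10-1*, 100-*, 101-*
[col 2] --11, -01-, 0-1-, 01--, 10--
Prime implicants: --11, -01-, 0-1-, 01--, 10--
PI chart (minterm → PIs covering it):
  2 | -01-,0-1-
  3 | --11,-01-,0-1-
  5 | 01--  (sole → essential)
  6 | 0-1-,01--
  7 | --11,0-1-,01--
  9 | 10--  (sole → essential)
  10 | -01-,10--
  11 | --11,-01-,10--
  15 | --11  (sole → essential)
Essential prime implicants: --11, 01--, 10--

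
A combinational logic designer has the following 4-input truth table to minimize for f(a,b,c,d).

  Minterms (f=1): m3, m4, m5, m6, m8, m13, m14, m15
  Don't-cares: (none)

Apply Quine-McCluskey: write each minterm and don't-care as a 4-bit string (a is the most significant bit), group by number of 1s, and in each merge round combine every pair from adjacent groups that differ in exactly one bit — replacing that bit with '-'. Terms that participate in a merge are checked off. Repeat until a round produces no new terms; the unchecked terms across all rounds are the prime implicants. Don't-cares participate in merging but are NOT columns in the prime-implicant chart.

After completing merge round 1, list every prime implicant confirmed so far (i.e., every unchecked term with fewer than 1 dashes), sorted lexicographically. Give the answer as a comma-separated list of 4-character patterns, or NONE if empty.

size-2^0 implicants → 0011  0100(✓)  0101(✓)  0110(✓)  1000  1101(✓)  1110(✓)  1111(✓)
size-2^1 implicants → -101  -110  01-0  010-  11-1  111-
Unchecked terms (primes): -101, -110, 0011, 01-0, 010-, 1000, 11-1, 111-

0011, 1000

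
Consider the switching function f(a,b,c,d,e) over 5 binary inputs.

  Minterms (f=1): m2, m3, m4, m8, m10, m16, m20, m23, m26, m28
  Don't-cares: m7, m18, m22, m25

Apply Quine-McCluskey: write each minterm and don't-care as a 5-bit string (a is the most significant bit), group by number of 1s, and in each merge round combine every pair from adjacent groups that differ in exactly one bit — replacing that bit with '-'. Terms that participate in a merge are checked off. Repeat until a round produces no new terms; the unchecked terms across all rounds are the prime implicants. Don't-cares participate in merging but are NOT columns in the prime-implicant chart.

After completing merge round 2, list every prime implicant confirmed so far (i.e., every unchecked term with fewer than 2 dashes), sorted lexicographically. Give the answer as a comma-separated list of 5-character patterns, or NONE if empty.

size-2^0 implicants → 00010(✓)  00011(✓)  00100(✓)  00111(✓)  01000(✓)  01010(✓)  10000(✓)  10010(✓)  10100(✓)  10110(✓)  10111(✓)  11001  11010(✓)  11100(✓)
size-2^1 implicants → -0010(✓)  -0100  -0111  -1010(✓)  0-010(✓)  00-11  0001-  010-0  1-010(✓)  1-100  10-00(✓)  10-10(✓)  100-0(✓)  101-0(✓)  1011-
size-2^2 implicants → --010  10--0
Unchecked terms (primes): --010, -0100, -0111, 00-11, 0001-, 010-0, 1-100, 10--0, 1011-, 11001

-0100, -0111, 00-11, 0001-, 010-0, 1-100, 1011-, 11001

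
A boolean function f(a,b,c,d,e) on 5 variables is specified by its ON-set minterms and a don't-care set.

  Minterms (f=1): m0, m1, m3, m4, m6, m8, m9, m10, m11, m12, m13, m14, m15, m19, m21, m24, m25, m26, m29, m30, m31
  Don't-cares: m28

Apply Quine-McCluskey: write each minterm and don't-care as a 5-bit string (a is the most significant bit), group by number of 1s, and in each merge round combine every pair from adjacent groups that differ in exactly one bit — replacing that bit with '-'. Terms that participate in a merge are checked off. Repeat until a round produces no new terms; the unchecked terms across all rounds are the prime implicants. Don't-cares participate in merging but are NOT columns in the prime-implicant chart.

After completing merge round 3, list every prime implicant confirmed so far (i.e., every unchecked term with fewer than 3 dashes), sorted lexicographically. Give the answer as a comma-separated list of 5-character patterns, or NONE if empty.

-0011, 0--00, 0-0-1, 0-00-, 0-1-0, 1-101

Round 0: 00000✓ 00001✓ 00011✓ 00100✓ 00110✓ 01000✓ 01001✓ 01010✓ 01011✓ 01100✓ 01101✓ 01110✓ 01111✓ 10011✓ 10101✓ 11000✓ 11001✓ 11010✓ 11100✓ 11101✓ 11110✓ 11111✓
Round 1: -0011 -1000✓ -1001✓ -1010✓ -1100✓ -1101✓ -1110✓ -1111✓ 0-000✓ 0-001✓ 0-011✓ 0-100✓ 0-110✓ 00-00✓ 000-1✓ 0000-✓ 001-0✓ 01-00✓ 01-01✓ 01-10✓ 01-11✓ 010-0✓ 010-1✓ 0100-✓ 0101-✓ 011-0✓ 011-1✓ 0110-✓ 0111-✓ 1-101 11-00✓ 11-01✓ 11-10✓ 110-0✓ 1100-✓ 111-0✓ 111-1✓ 1110-✓ 1111-✓
Round 2: -1-00✓ -1-01✓ -1-10✓ -10-0✓ -100-✓ -11-0✓ -11-1✓ -110-✓ -111-✓ 0--00 0-0-1 0-00- 0-1-0 01--0✓ 01--1✓ 01-0-✓ 01-1-✓ 010--✓ 011--✓ 11--0✓ 11-0-✓ 111--✓
Round 3: -1--0 -1-0- -11-- 01---
PIs = {-0011, -1--0, -1-0-, -11--, 0--00, 0-0-1, 0-00-, 0-1-0, 01---, 1-101}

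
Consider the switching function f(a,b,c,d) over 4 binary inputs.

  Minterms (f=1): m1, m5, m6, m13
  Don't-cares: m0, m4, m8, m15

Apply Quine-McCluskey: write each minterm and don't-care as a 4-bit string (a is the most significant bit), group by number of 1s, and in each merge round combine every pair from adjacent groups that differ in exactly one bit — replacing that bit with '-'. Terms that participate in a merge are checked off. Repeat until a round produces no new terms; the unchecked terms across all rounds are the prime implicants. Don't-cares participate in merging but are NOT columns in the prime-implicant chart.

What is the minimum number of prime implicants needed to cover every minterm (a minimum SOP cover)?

3

Round 0: 0000✓ 0001✓ 0100✓ 0101✓ 0110✓ 1000✓ 1101✓ 1111✓
Round 1: -000 -101 0-00✓ 0-01✓ 000-✓ 01-0 010-✓ 11-1
Round 2: 0-0-
PIs = {-000, -101, 0-0-, 01-0, 11-1}
Coverage chart:
  m1: 0-0- ←essential
  m5: -101,0-0-
  m6: 01-0 ←essential
  m13: -101,11-1
Essential: 0-0-, 01-0
Petrick residual → -101
Min cover (3 terms): bc'd + a'c' + a'bd'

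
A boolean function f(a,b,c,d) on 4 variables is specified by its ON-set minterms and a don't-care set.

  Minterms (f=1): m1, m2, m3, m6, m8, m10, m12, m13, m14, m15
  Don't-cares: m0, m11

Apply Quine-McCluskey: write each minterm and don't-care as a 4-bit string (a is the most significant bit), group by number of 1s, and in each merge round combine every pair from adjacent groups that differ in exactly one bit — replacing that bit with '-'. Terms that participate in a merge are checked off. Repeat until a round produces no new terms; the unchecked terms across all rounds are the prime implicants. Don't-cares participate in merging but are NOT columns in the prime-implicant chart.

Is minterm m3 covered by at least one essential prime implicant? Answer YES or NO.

Round 0: 0000✓ 0001✓ 0010✓ 0011✓ 0110✓ 1000✓ 1010✓ 1011✓ 1100✓ 1101✓ 1110✓ 1111✓
Round 1: -000✓ -010✓ -011✓ -110✓ 0-10✓ 00-0✓ 00-1✓ 000-✓ 001-✓ 1-00✓ 1-10✓ 1-11✓ 10-0✓ 101-✓ 11-0✓ 11-1✓ 110-✓ 111-✓
Round 2: --10 -0-0 -01- 00-- 1--0 1-1- 11--
PIs = {--10, -0-0, -01-, 00--, 1--0, 1-1-, 11--}
Coverage chart:
  m1: 00-- ←essential
  m2: --10,-0-0,-01-,00--
  m3: -01-,00--
  m6: --10 ←essential
  m8: -0-0,1--0
  m10: --10,-0-0,-01-,1--0,1-1-
  m12: 1--0,11--
  m13: 11-- ←essential
  m14: --10,1--0,1-1-,11--
  m15: 1-1-,11--
Essential: --10, 00--, 11--

YES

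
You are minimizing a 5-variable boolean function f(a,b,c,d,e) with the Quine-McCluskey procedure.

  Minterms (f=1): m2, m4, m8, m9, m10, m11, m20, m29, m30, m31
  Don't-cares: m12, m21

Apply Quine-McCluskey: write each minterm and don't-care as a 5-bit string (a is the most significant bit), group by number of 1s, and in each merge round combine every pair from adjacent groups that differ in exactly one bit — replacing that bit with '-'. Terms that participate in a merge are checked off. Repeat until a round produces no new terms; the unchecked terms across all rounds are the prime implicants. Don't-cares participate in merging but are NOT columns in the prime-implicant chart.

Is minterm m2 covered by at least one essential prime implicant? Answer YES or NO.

YES

size-2^0 implicants → 00010(✓)  00100(✓)  01000(✓)  01001(✓)  01010(✓)  01011(✓)  01100(✓)  10100(✓)  10101(✓)  11101(✓)  11110(✓)  11111(✓)
size-2^1 implicants → -0100  0-010  0-100  01-00  010-0(✓)  010-1(✓)  0100-(✓)  0101-(✓)  1-101  1010-  111-1  1111-
size-2^2 implicants → 010--
Unchecked terms (primes): -0100, 0-010, 0-100, 01-00, 010--, 1-101, 1010-, 111-1, 1111-
Minterm coverage:
  m2 ⊆ 0-010 [E]
  m4 ⊆ -0100,0-100
  m8 ⊆ 01-00,010--
  m9 ⊆ 010-- [E]
  m10 ⊆ 0-010,010--
  m11 ⊆ 010-- [E]
  m20 ⊆ -0100,1010-
  m29 ⊆ 1-101,111-1
  m30 ⊆ 1111- [E]
  m31 ⊆ 111-1,1111-
E = {0-010, 010--, 1111-}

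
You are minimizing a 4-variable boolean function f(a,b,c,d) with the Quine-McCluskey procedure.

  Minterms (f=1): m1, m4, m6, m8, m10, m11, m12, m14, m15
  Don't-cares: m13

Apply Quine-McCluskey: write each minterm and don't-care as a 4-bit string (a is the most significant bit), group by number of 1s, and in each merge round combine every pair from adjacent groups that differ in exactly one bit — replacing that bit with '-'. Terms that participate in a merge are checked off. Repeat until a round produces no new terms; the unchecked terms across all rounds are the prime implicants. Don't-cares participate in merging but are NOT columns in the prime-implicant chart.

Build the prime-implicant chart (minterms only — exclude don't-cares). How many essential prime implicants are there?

size-2^0 implicants → 0001  0100(✓)  0110(✓)  1000(✓)  1010(✓)  1011(✓)  1100(✓)  1101(✓)  1110(✓)  1111(✓)
size-2^1 implicants → -100(✓)  -110(✓)  01-0(✓)  1-00(✓)  1-10(✓)  1-11(✓)  10-0(✓)  101-(✓)  11-0(✓)  11-1(✓)  110-(✓)  111-(✓)
size-2^2 implicants → -1-0  1--0  1-1-  11--
Unchecked terms (primes): -1-0, 0001, 1--0, 1-1-, 11--
Minterm coverage:
  m1 ⊆ 0001 [E]
  m4 ⊆ -1-0 [E]
  m6 ⊆ -1-0 [E]
  m8 ⊆ 1--0 [E]
  m10 ⊆ 1--0,1-1-
  m11 ⊆ 1-1- [E]
  m12 ⊆ -1-0,1--0,11--
  m14 ⊆ -1-0,1--0,1-1-,11--
  m15 ⊆ 1-1-,11--
E = {-1-0, 0001, 1--0, 1-1-}

4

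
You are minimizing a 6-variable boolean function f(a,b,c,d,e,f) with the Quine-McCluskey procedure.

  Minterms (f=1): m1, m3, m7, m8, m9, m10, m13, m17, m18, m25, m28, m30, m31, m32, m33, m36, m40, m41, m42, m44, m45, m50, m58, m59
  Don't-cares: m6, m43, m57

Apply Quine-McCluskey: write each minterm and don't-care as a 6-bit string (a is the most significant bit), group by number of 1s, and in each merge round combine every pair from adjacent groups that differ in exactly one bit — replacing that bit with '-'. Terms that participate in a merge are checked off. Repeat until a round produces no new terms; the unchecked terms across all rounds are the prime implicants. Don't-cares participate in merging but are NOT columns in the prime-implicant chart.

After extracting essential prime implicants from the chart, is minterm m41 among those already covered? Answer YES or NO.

Round 0: 000001✓ 000011✓ 000110✓ 000111✓ 001000✓ 001001✓ 001010✓ 001101✓ 010001✓ 010010✓ 011001✓ 011100✓ 011110✓ 011111✓ 100000✓ 100001✓ 100100✓ 101000✓ 101001✓ 101010✓ 101011✓ 101100✓ 101101✓ 110010✓ 111001✓ 111010✓ 111011✓
Round 1: -00001✓ -01000✓ -01001✓ -01010✓ -01101✓ -10010 -11001✓ 0-0001✓ 0-1001✓ 00-001✓ 000-11 0000-1 00011- 001-01✓ 0010-0✓ 00100-✓ 01-001✓ 0111-0 01111- 1-1001✓ 1-1010✓ 1-1011✓ 10-000✓ 10-001✓ 10-100✓ 100-00✓ 10000-✓ 101-00✓ 101-01✓ 1010-0✓ 1010-1✓ 10100-✓ 10101-✓ 10110-✓ 11-010 1110-1✓ 11101-✓
Round 2: --1001 -0-001 -01-01 -010-0 -0100- 0--001 1-10-1 1-101- 10--00 10-00- 101-0- 1010--
PIs = {--1001, -0-001, -01-01, -010-0, -0100-, -10010, 0--001, 000-11, 0000-1, 00011-, 0111-0, 01111-, 1-10-1, 1-101-, 10--00, 10-00-, 101-0-, 1010--, 11-010}
Coverage chart:
  m1: -0-001,0--001,0000-1
  m3: 000-11,0000-1
  m7: 000-11,00011-
  m8: -010-0,-0100-
  m9: --1001,-0-001,-01-01,-0100-,0--001
  m10: -010-0 ←essential
  m13: -01-01 ←essential
  m17: 0--001 ←essential
  m18: -10010 ←essential
  m25: --1001,0--001
  m28: 0111-0 ←essential
  m30: 0111-0,01111-
  m31: 01111- ←essential
  m32: 10--00,10-00-
  m33: -0-001,10-00-
  m36: 10--00 ←essential
  m40: -010-0,-0100-,10--00,10-00-,101-0-,1010--
  m41: --1001,-0-001,-01-01,-0100-,1-10-1,10-00-,101-0-,1010--
  m42: -010-0,1-101-,1010--
  m44: 10--00,101-0-
  m45: -01-01,101-0-
  m50: -10010,11-010
  m58: 1-101-,11-010
  m59: 1-10-1,1-101-
Essential: -01-01, -010-0, -10010, 0--001, 0111-0, 01111-, 10--00

YES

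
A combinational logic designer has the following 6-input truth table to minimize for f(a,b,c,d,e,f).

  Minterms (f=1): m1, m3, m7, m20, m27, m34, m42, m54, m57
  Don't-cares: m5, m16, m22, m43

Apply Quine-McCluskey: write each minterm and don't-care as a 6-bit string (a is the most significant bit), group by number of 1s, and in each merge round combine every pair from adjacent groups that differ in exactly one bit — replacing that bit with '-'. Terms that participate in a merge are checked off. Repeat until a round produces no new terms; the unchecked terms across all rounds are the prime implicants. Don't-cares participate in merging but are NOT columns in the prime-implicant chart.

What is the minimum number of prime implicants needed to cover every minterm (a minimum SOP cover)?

6

size-2^0 implicants → 000001(✓)  000011(✓)  000101(✓)  000111(✓)  010000(✓)  010100(✓)  010110(✓)  011011  100010(✓)  101010(✓)  101011(✓)  110110(✓)  111001
size-2^1 implicants → -10110  000-01(✓)  000-11(✓)  0000-1(✓)  0001-1(✓)  010-00  0101-0  10-010  10101-
size-2^2 implicants → 000--1
Unchecked terms (primes): -10110, 000--1, 010-00, 0101-0, 011011, 10-010, 10101-, 111001
Minterm coverage:
  m1 ⊆ 000--1 [E]
  m3 ⊆ 000--1 [E]
  m7 ⊆ 000--1 [E]
  m20 ⊆ 010-00,0101-0
  m27 ⊆ 011011 [E]
  m34 ⊆ 10-010 [E]
  m42 ⊆ 10-010,10101-
  m54 ⊆ -10110 [E]
  m57 ⊆ 111001 [E]
E = {-10110, 000--1, 011011, 10-010, 111001}
Petrick residual → 010-00
Cover = bc'def' + a'b'c'f + a'bc'e'f' + a'bcd'ef + ab'd'ef' + abcd'e'f  |cover|=6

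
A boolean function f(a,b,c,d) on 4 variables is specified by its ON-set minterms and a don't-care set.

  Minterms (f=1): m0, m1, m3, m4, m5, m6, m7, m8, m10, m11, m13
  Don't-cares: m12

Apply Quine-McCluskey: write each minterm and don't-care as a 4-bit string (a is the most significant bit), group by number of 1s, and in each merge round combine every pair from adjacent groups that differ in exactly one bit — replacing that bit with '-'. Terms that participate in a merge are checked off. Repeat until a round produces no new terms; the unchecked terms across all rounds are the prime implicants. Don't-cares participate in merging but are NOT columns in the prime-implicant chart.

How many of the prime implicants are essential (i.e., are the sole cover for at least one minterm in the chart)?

[col 0] 0000*, 0001*, 0011*, 0100*, 0101*, 0110*, 0111*, 1000*, 1010*, 1011*, 1100*, 1101*
[col 1] -000*, -011, -100*, -101*, 0-00*, 0-01*, 0-11*, 00-1*, 000-*, 01-0*, 01-1*, 010-*, 011-*, 1-00*, 10-0, 101-, 110-*
[col 2] --00, -10-, 0--1, 0-0-, 01--
Prime implicants: --00, -011, -10-, 0--1, 0-0-, 01--, 10-0, 101-
PI chart (minterm → PIs covering it):
  0 | --00,0-0-
  1 | 0--1,0-0-
  3 | -011,0--1
  4 | --00,-10-,0-0-,01--
  5 | -10-,0--1,0-0-,01--
  6 | 01--  (sole → essential)
  7 | 0--1,01--
  8 | --00,10-0
  10 | 10-0,101-
  11 | -011,101-
  13 | -10-  (sole → essential)
Essential prime implicants: -10-, 01--

2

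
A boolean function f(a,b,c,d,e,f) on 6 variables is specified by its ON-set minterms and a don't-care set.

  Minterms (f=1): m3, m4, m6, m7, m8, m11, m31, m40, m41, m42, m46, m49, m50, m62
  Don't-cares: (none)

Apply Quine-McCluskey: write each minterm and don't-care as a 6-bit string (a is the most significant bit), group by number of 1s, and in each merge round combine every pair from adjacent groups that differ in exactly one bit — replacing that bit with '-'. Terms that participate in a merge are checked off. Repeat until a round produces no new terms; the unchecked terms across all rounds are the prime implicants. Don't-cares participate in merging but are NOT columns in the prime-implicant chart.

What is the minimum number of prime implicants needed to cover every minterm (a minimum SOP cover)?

10

[col 0] 000011*, 000100*, 000110*, 000111*, 001000*, 001011*, 011111, 101000*, 101001*, 101010*, 101110*, 110001, 110010, 111110*
[col 1] -01000, 00-011, 000-11, 0001-0, 00011-, 1-1110, 101-10, 1010-0, 10100-
Prime implicants: -01000, 00-011, 000-11, 0001-0, 00011-, 011111, 1-1110, 101-10, 1010-0, 10100-, 110001, 110010
PI chart (minterm → PIs covering it):
  3 | 00-011,000-11
  4 | 0001-0  (sole → essential)
  6 | 0001-0,00011-
  7 | 000-11,00011-
  8 | -01000  (sole → essential)
  11 | 00-011  (sole → essential)
  31 | 011111  (sole → essential)
  40 | -01000,1010-0,10100-
  41 | 10100-  (sole → essential)
  42 | 101-10,1010-0
  46 | 1-1110,101-10
  49 | 110001  (sole → essential)
  50 | 110010  (sole → essential)
  62 | 1-1110  (sole → essential)
Essential prime implicants: -01000, 00-011, 0001-0, 011111, 1-1110, 10100-, 110001, 110010
Petrick residual → 000-11, 101-10
Minimum SOP uses 10 PIs: b'cd'e'f' + a'b'd'ef + a'b'c'ef + a'b'c'df' + a'bcdef + acdef' + ab'cef' + ab'cd'e' + abc'd'e'f + abc'd'ef'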